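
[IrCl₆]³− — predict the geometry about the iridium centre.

Ligand charges: each chloride is −1. With an overall charge of −3 the iridium centre must be in the +3 oxidation state.
Ir sits in group 9, so the d-electron count is 9 − 3 = 6.
With 6 monodentate ligands the coordination number is 6.
Six donors around a single metal centre give an octahedral coordination sphere.

octahedral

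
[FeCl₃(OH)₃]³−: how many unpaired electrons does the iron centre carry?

Ligand charges: each chloride is −1; each hydroxide is −1. With an overall charge of −3 the iron centre must be in the +3 oxidation state.
Fe sits in group 8, so the d-electron count is 8 − 3 = 5.
The spin state decides the count: Chloride and hydroxide are weak-field ligands for a first-row metal, so the complex is high-spin.
An octahedral high-spin d⁵ ion is t₂g³e_g², giving 5 unpaired electrons.

5 unpaired electrons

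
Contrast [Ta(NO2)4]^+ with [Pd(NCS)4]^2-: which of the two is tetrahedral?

For [Ta(NO2)4]^+: Each nitro (N-bound nitrite) is −1; balancing the +1 overall charge requires Ta(V). Tantalum is a group-5 element; Ta(V) is therefore d⁰. A d⁰ ion has no crystal-field stabilisation preference between square planar and tetrahedral, so four ligands adopt the sterically favoured tetrahedral geometry. → tetrahedral.
For [Pd(NCS)4]^2-: Summing ligand charges against the −2 overall charge gives an oxidation state of +2 for palladium. Palladium is a group-10 element; Pd(II) is therefore d⁸. A 4d d⁸ ion has a large crystal-field splitting; square planar leaves the high-energy d_{x²−y²} orbital empty and maximises CFSE. → square planar.

[Ta(NO2)4]^+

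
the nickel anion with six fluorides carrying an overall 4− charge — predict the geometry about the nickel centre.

Summing ligand charges against the −4 overall charge gives an oxidation state of +2 for nickel.
Nickel is a group-10 element; Ni(II) is therefore d⁸.
With 6 monodentate ligands the coordination number is 6.
Six donors around a single metal centre give an octahedral coordination sphere.

octahedral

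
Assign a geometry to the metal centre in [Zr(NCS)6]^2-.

octahedral

Summing ligand charges against the −2 overall charge gives an oxidation state of +4 for zirconium.
Group 4 minus oxidation state 4 gives a d⁰ configuration.
Coordination number: 6.
Six donors around a single metal centre give an octahedral coordination sphere.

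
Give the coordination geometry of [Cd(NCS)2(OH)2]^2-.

tetrahedral

Summing ligand charges against the −2 overall charge gives an oxidation state of +2 for cadmium.
Cadmium is a group-12 element; Cd(II) is therefore d¹⁰.
Coordination number: 4.
A d¹⁰ ion has no crystal-field stabilisation preference between square planar and tetrahedral, so four ligands adopt the sterically favoured tetrahedral geometry.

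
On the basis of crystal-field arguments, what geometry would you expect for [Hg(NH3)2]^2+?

linear

Ligand charges: ammonia is neutral. With an overall charge of +2 the mercury centre must be in the +2 oxidation state.
Group 12 minus oxidation state 2 gives a d¹⁰ configuration.
Coordination number: 2.
A d¹⁰ ion with only two ligands adopts a linear arrangement (sp hybridisation; no CFSE preference).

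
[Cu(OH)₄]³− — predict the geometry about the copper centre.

tetrahedral

Summing ligand charges against the −3 overall charge gives an oxidation state of +1 for copper.
Cu sits in group 11, so the d-electron count is 11 − 1 = 10.
Coordination number: 4.
A d¹⁰ ion has no crystal-field stabilisation preference between square planar and tetrahedral, so four ligands adopt the sterically favoured tetrahedral geometry.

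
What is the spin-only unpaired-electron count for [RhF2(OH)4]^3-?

Each fluoride is −1; each hydroxide is −1; balancing the −3 overall charge requires Rh(III).
Rh sits in group 9, so the d-electron count is 9 − 3 = 6.
The spin state decides the count: a 4d ion has a large Δₒ and is invariably low-spin.
An octahedral low-spin d⁶ ion is t₂g⁶e_g⁰, giving 0 unpaired electrons.

0 unpaired electrons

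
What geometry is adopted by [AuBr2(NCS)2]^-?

square planar

Each bromide is −1; each isothiocyanate is −1; balancing the −1 overall charge requires Au(III).
Au sits in group 11, so the d-electron count is 11 − 3 = 8.
With 4 monodentate ligands the coordination number is 4.
A 5d d⁸ ion has a large crystal-field splitting; square planar leaves the high-energy d_{x²−y²} orbital empty and maximises CFSE.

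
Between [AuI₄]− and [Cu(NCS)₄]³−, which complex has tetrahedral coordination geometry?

For [AuI₄]−: Each iodide is −1; balancing the −1 overall charge requires Au(III). Group 11 minus oxidation state 3 gives a d⁸ configuration. A 5d d⁸ ion has a large crystal-field splitting; square planar leaves the high-energy d_{x²−y²} orbital empty and maximises CFSE. → square planar.
For [Cu(NCS)₄]³−: Summing ligand charges against the −3 overall charge gives an oxidation state of +1 for copper. Cu sits in group 11, so the d-electron count is 11 − 1 = 10. A d¹⁰ ion has no crystal-field stabilisation preference between square planar and tetrahedral, so four ligands adopt the sterically favoured tetrahedral geometry. → tetrahedral.

[Cu(NCS)₄]³−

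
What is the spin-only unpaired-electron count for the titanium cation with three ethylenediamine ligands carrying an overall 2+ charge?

2

Ligand charges: ethylenediamine is neutral. With an overall charge of +2 the titanium centre must be in the +2 oxidation state.
Ti sits in group 4, so the d-electron count is 4 − 2 = 2.
Counting donor atoms: 3×ethylenediamine (bidentate) → 6 donors. Coordination number = 6.
In an octahedral field the d² configuration is t₂g²e_g⁰ (only one arrangement possible), giving 2 unpaired electrons.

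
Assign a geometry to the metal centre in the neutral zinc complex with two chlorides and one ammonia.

trigonal planar

Ligand charges: each chloride is −1; ammonia is neutral. With an overall charge of 0 the zinc centre must be in the +2 oxidation state.
Zn sits in group 12, so the d-electron count is 12 − 2 = 10.
With 3 monodentate ligands the coordination number is 3.
Three ligands around a d¹⁰ centre minimise repulsion in a trigonal-planar arrangement.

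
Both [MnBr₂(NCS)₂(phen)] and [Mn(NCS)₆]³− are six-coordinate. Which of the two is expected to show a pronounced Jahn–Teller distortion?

[Mn(NCS)₆]³−

[MnBr₂(NCS)₂(phen)]: Ligand charges: each bromide is −1; each isothiocyanate is −1; 1,10-phenanthroline is neutral. With an overall charge of 0 the manganese centre must be in the +4 oxidation state. Group 7 minus oxidation state 4 gives a d³ configuration. The d³ configuration leaves the e_g set evenly filled (or empty) — no strong Jahn–Teller driving force.
[Mn(NCS)₆]³−: Each isothiocyanate is −1; balancing the −3 overall charge requires Mn(III). Group 7 minus oxidation state 3 gives a d⁴ configuration. Isothiocyanate is a weak-field ligand for a first-row metal, so the complex is high-spin. The t₂g³e_g¹ (high-spin) configuration has an unevenly filled e_g set; the Jahn–Teller theorem predicts a tetragonal distortion (typically axial elongation) to lift the degeneracy.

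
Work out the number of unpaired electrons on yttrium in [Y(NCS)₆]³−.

0

Each isothiocyanate is −1; balancing the −3 overall charge requires Y(III).
Yttrium is a group-3 element; Y(III) is therefore d⁰.
In an octahedral field the d⁰ configuration is t₂g⁰e_g⁰, giving 0 unpaired electrons.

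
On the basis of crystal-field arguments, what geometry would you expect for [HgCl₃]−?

Each chloride is −1; balancing the −1 overall charge requires Hg(II).
Mercury is a group-12 element; Hg(II) is therefore d¹⁰.
Coordination number: 3.
Three ligands around a d¹⁰ centre minimise repulsion in a trigonal-planar arrangement.

trigonal planar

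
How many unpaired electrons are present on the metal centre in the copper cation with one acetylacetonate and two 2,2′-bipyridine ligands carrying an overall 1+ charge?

1

Each acetylacetonate is −1; 2,2′-bipyridine is neutral; balancing the +1 overall charge requires Cu(II).
Group 11 minus oxidation state 2 gives a d⁹ configuration.
Counting donor atoms: 1×acetylacetonate (bidentate) → 2 donors; 2×2,2′-bipyridine (bidentate) → 4 donors. Coordination number = 6.
In an octahedral field the d⁹ configuration is t₂g⁶e_g³ (only one arrangement possible), giving 1 unpaired electron.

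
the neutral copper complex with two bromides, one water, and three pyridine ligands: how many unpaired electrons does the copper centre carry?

Ligand charges: each bromide is −1; water is neutral; pyridine is neutral. With an overall charge of 0 the copper centre must be in the +2 oxidation state.
Copper is a group-11 element; Cu(II) is therefore d⁹.
In an octahedral field the d⁹ configuration is t₂g⁶e_g³ (only one arrangement possible), giving 1 unpaired electron.

1 unpaired electron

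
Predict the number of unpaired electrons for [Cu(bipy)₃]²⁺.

1

Ligand charges: 2,2′-bipyridine is neutral. With an overall charge of +2 the copper centre must be in the +2 oxidation state.
Cu sits in group 11, so the d-electron count is 11 − 2 = 9.
Counting donor atoms: 3×2,2′-bipyridine (bidentate) → 6 donors. Coordination number = 6.
In an octahedral field the d⁹ configuration is t₂g⁶e_g³ (only one arrangement possible), giving 1 unpaired electron.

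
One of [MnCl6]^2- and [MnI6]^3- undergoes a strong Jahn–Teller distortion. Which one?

[MnI6]^3-

[MnCl6]^2-: Summing ligand charges against the −2 overall charge gives an oxidation state of +4 for manganese. Mn sits in group 7, so the d-electron count is 7 − 4 = 3. The d³ configuration leaves the e_g set evenly filled (or empty) — no strong Jahn–Teller driving force.
[MnI6]^3-: Each iodide is −1; balancing the −3 overall charge requires Mn(III). Mn sits in group 7, so the d-electron count is 7 − 3 = 4. Iodide is a weak-field ligand for a first-row metal, so the complex is high-spin. The t₂g³e_g¹ (high-spin) configuration has an unevenly filled e_g set; the Jahn–Teller theorem predicts a tetragonal distortion (typically axial elongation) to lift the degeneracy.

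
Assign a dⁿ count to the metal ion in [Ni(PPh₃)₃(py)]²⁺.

Triphenylphosphine is neutral; pyridine is neutral; balancing the +2 overall charge requires Ni(II).
Ni sits in group 10, so the d-electron count is 10 − 2 = 8.

d⁸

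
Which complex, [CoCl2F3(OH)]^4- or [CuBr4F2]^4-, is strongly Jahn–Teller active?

[CoCl2F3(OH)]^4-: Summing ligand charges against the −4 overall charge gives an oxidation state of +2 for cobalt. Co sits in group 9, so the d-electron count is 9 − 2 = 7. Chloride, fluoride, and hydroxide are weak-field ligands for a first-row metal, so the complex is high-spin. The d⁷ configuration leaves the e_g set evenly filled (or empty) — no strong Jahn–Teller driving force.
[CuBr4F2]^4-: Summing ligand charges against the −4 overall charge gives an oxidation state of +2 for copper. Copper is a group-11 element; Cu(II) is therefore d⁹. The t₂g⁶e_g³ configuration has an unevenly filled e_g set; the Jahn–Teller theorem predicts a tetragonal distortion (typically axial elongation) to lift the degeneracy.

[CuBr4F2]^4-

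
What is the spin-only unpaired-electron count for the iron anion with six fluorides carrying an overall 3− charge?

Summing ligand charges against the −3 overall charge gives an oxidation state of +3 for iron.
Group 8 minus oxidation state 3 gives a d⁵ configuration.
The spin state decides the count: Fluoride is a weak-field ligand for a first-row metal, so the complex is high-spin.
An octahedral high-spin d⁵ ion is t₂g³e_g², giving 5 unpaired electrons.

5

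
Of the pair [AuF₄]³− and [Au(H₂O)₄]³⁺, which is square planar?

[Au(H₂O)₄]³⁺

For [AuF₄]³−: Each fluoride is −1; balancing the −3 overall charge requires Au(I). Gold is a group-11 element; Au(I) is therefore d¹⁰. A d¹⁰ ion has no crystal-field stabilisation preference between square planar and tetrahedral, so four ligands adopt the sterically favoured tetrahedral geometry. → tetrahedral.
For [Au(H₂O)₄]³⁺: Summing ligand charges against the +3 overall charge gives an oxidation state of +3 for gold. Au sits in group 11, so the d-electron count is 11 − 3 = 8. A 5d d⁸ ion has a large crystal-field splitting; square planar leaves the high-energy d_{x²−y²} orbital empty and maximises CFSE. → square planar.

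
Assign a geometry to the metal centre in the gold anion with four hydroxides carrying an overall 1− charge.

square planar

Each hydroxide is −1; balancing the −1 overall charge requires Au(III).
Group 11 minus oxidation state 3 gives a d⁸ configuration.
With 4 monodentate ligands the coordination number is 4.
A 5d d⁸ ion has a large crystal-field splitting; square planar leaves the high-energy d_{x²−y²} orbital empty and maximises CFSE.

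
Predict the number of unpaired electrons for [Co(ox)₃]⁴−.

Each oxalate is −2; balancing the −4 overall charge requires Co(II).
Co sits in group 9, so the d-electron count is 9 − 2 = 7.
Counting donor atoms: 3×oxalate (bidentate) → 6 donors. Coordination number = 6.
The spin state decides the count: Oxalate is a weak-field ligand for a first-row metal, so the complex is high-spin.
An octahedral high-spin d⁷ ion is t₂g⁵e_g², giving 3 unpaired electrons.

3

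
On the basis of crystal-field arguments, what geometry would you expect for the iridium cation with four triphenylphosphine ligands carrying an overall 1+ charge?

square planar

Summing ligand charges against the +1 overall charge gives an oxidation state of +1 for iridium.
Group 9 minus oxidation state 1 gives a d⁸ configuration.
With 4 monodentate ligands the coordination number is 4.
A 5d d⁸ ion has a large crystal-field splitting; square planar leaves the high-energy d_{x²−y²} orbital empty and maximises CFSE.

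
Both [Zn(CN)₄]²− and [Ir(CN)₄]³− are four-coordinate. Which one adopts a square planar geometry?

[Ir(CN)₄]³−

For [Zn(CN)₄]²−: Each cyanide is −1; balancing the −2 overall charge requires Zn(II). Group 12 minus oxidation state 2 gives a d¹⁰ configuration. A d¹⁰ ion has no crystal-field stabilisation preference between square planar and tetrahedral, so four ligands adopt the sterically favoured tetrahedral geometry. → tetrahedral.
For [Ir(CN)₄]³−: Ligand charges: each cyanide is −1. With an overall charge of −3 the iridium centre must be in the +1 oxidation state. Group 9 minus oxidation state 1 gives a d⁸ configuration. A 5d d⁸ ion has a large crystal-field splitting; square planar leaves the high-energy d_{x²−y²} orbital empty and maximises CFSE. → square planar.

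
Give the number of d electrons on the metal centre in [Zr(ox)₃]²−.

Each oxalate is −2; balancing the −2 overall charge requires Zr(IV).
Group 4 minus oxidation state 4 gives a d⁰ configuration.

d0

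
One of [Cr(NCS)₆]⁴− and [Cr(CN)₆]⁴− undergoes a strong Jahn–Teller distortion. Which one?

[Cr(NCS)₆]⁴−: Each isothiocyanate is −1; balancing the −4 overall charge requires Cr(II). Chromium is a group-6 element; Cr(II) is therefore d⁴. Isothiocyanate is a weak-field ligand for a first-row metal, so the complex is high-spin. The t₂g³e_g¹ (high-spin) configuration has an unevenly filled e_g set; the Jahn–Teller theorem predicts a tetragonal distortion (typically axial elongation) to lift the degeneracy.
[Cr(CN)₆]⁴−: Ligand charges: each cyanide is −1. With an overall charge of −4 the chromium centre must be in the +2 oxidation state. Group 6 minus oxidation state 2 gives a d⁴ configuration. Cyanide is a strong-field ligand (high in the spectrochemical series) for a first-row metal, so the complex is low-spin. The d⁴ configuration leaves the e_g set evenly filled (or empty) — no strong Jahn–Teller driving force.

[Cr(NCS)₆]⁴−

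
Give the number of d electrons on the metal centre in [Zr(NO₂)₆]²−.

d⁰

Each nitro (N-bound nitrite) is −1; balancing the −2 overall charge requires Zr(IV).
Group 4 minus oxidation state 4 gives a d⁰ configuration.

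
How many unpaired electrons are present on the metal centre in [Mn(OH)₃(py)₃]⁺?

Summing ligand charges against the +1 overall charge gives an oxidation state of +4 for manganese.
Group 7 minus oxidation state 4 gives a d³ configuration.
In an octahedral field the d³ configuration is t₂g³e_g⁰ (only one arrangement possible), giving 3 unpaired electrons.

3 unpaired electrons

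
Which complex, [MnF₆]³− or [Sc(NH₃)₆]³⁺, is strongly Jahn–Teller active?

[MnF₆]³−: Each fluoride is −1; balancing the −3 overall charge requires Mn(III). Mn sits in group 7, so the d-electron count is 7 − 3 = 4. Fluoride is a weak-field ligand for a first-row metal, so the complex is high-spin. The t₂g³e_g¹ (high-spin) configuration has an unevenly filled e_g set; the Jahn–Teller theorem predicts a tetragonal distortion (typically axial elongation) to lift the degeneracy.
[Sc(NH₃)₆]³⁺: Ammonia is neutral; balancing the +3 overall charge requires Sc(III). Group 3 minus oxidation state 3 gives a d⁰ configuration. The d⁰ configuration leaves the e_g set evenly filled (or empty) — no strong Jahn–Teller driving force.

[MnF₆]³−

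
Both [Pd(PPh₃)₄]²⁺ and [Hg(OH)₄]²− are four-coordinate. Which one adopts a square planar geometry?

For [Pd(PPh₃)₄]²⁺: Triphenylphosphine is neutral; balancing the +2 overall charge requires Pd(II). Pd sits in group 10, so the d-electron count is 10 − 2 = 8. A 4d d⁸ ion has a large crystal-field splitting; square planar leaves the high-energy d_{x²−y²} orbital empty and maximises CFSE. → square planar.
For [Hg(OH)₄]²−: Summing ligand charges against the −2 overall charge gives an oxidation state of +2 for mercury. Group 12 minus oxidation state 2 gives a d¹⁰ configuration. A d¹⁰ ion has no crystal-field stabilisation preference between square planar and tetrahedral, so four ligands adopt the sterically favoured tetrahedral geometry. → tetrahedral.

[Pd(PPh₃)₄]²⁺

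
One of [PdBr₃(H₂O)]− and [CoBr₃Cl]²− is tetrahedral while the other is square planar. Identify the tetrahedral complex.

For [PdBr₃(H₂O)]−: Ligand charges: each bromide is −1; water is neutral. With an overall charge of −1 the palladium centre must be in the +2 oxidation state. Pd sits in group 10, so the d-electron count is 10 − 2 = 8. A 4d d⁸ ion has a large crystal-field splitting; square planar leaves the high-energy d_{x²−y²} orbital empty and maximises CFSE. → square planar.
For [CoBr₃Cl]²−: Each bromide is −1; each chloride is −1; balancing the −2 overall charge requires Co(II). Cobalt is a group-9 element; Co(II) is therefore d⁷. For a high-spin 3d d⁷ ion with weak-field ligands the small Δₜ gives little square-planar CFSE advantage, so four ligands adopt the sterically favoured tetrahedral geometry. → tetrahedral.

[CoBr₃Cl]²−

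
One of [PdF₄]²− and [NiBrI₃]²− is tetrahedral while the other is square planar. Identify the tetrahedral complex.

[NiBrI₃]²−

For [PdF₄]²−: Each fluoride is −1; balancing the −2 overall charge requires Pd(II). Group 10 minus oxidation state 2 gives a d⁸ configuration. A 4d d⁸ ion has a large crystal-field splitting; square planar leaves the high-energy d_{x²−y²} orbital empty and maximises CFSE. → square planar.
For [NiBrI₃]²−: Summing ligand charges against the −2 overall charge gives an oxidation state of +2 for nickel. Group 10 minus oxidation state 2 gives a d⁸ configuration. Bromide and iodide are weak-field ligands. With weak-field ligands the CFSE gain from square planar is small, so a 3d d⁸ ion takes the sterically preferred tetrahedral geometry. → tetrahedral.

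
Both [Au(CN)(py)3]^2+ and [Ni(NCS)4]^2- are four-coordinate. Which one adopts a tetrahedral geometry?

For [Au(CN)(py)3]^2+: Summing ligand charges against the +2 overall charge gives an oxidation state of +3 for gold. Group 11 minus oxidation state 3 gives a d⁸ configuration. A 5d d⁸ ion has a large crystal-field splitting; square planar leaves the high-energy d_{x²−y²} orbital empty and maximises CFSE. → square planar.
For [Ni(NCS)4]^2-: Each isothiocyanate is −1; balancing the −2 overall charge requires Ni(II). Group 10 minus oxidation state 2 gives a d⁸ configuration. Isothiocyanate is a weak-field ligand. With weak-field ligands the CFSE gain from square planar is small, so a 3d d⁸ ion takes the sterically preferred tetrahedral geometry. → tetrahedral.

[Ni(NCS)4]^2-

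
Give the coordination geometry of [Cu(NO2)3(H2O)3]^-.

Summing ligand charges against the −1 overall charge gives an oxidation state of +2 for copper.
Cu sits in group 11, so the d-electron count is 11 − 2 = 9.
With 6 monodentate ligands the coordination number is 6.
Six donors around a single metal centre give an octahedral coordination sphere.

octahedral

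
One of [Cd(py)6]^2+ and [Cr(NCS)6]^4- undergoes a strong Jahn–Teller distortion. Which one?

[Cr(NCS)6]^4-

[Cd(py)6]^2+: Ligand charges: pyridine is neutral. With an overall charge of +2 the cadmium centre must be in the +2 oxidation state. Cd sits in group 12, so the d-electron count is 12 − 2 = 10. The d¹⁰ configuration leaves the e_g set evenly filled (or empty) — no strong Jahn–Teller driving force.
[Cr(NCS)6]^4-: Summing ligand charges against the −4 overall charge gives an oxidation state of +2 for chromium. Group 6 minus oxidation state 2 gives a d⁴ configuration. Isothiocyanate is a weak-field ligand for a first-row metal, so the complex is high-spin. The t₂g³e_g¹ (high-spin) configuration has an unevenly filled e_g set; the Jahn–Teller theorem predicts a tetragonal distortion (typically axial elongation) to lift the degeneracy.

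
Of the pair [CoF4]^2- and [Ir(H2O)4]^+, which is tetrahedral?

For [CoF4]^2-: Summing ligand charges against the −2 overall charge gives an oxidation state of +2 for cobalt. Co sits in group 9, so the d-electron count is 9 − 2 = 7. For a high-spin 3d d⁷ ion with weak-field ligands the small Δₜ gives little square-planar CFSE advantage, so four ligands adopt the sterically favoured tetrahedral geometry. → tetrahedral.
For [Ir(H2O)4]^+: Ligand charges: water is neutral. With an overall charge of +1 the iridium centre must be in the +1 oxidation state. Group 9 minus oxidation state 1 gives a d⁸ configuration. A 5d d⁸ ion has a large crystal-field splitting; square planar leaves the high-energy d_{x²−y²} orbital empty and maximises CFSE. → square planar.

[CoF4]^2-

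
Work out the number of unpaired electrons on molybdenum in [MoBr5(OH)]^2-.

2

Summing ligand charges against the −2 overall charge gives an oxidation state of +4 for molybdenum.
Group 6 minus oxidation state 4 gives a d² configuration.
In an octahedral field the d² configuration is t₂g²e_g⁰ (only one arrangement possible), giving 2 unpaired electrons.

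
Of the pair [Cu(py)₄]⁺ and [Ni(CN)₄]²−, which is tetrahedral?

[Cu(py)₄]⁺

For [Cu(py)₄]⁺: Pyridine is neutral; balancing the +1 overall charge requires Cu(I). Group 11 minus oxidation state 1 gives a d¹⁰ configuration. A d¹⁰ ion has no crystal-field stabilisation preference between square planar and tetrahedral, so four ligands adopt the sterically favoured tetrahedral geometry. → tetrahedral.
For [Ni(CN)₄]²−: Summing ligand charges against the −2 overall charge gives an oxidation state of +2 for nickel. Ni sits in group 10, so the d-electron count is 10 − 2 = 8. Cyanide is a strong-field ligand (high in the spectrochemical series). A 3d d⁸ ion with strong-field ligands gains enough CFSE to favour square planar over tetrahedral. → square planar.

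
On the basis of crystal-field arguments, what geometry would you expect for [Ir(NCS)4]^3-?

Each isothiocyanate is −1; balancing the −3 overall charge requires Ir(I).
Ir sits in group 9, so the d-electron count is 9 − 1 = 8.
Coordination number: 4.
A 5d d⁸ ion has a large crystal-field splitting; square planar leaves the high-energy d_{x²−y²} orbital empty and maximises CFSE.

square planar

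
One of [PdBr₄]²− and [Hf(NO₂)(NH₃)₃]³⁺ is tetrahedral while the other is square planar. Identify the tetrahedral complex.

For [PdBr₄]²−: Summing ligand charges against the −2 overall charge gives an oxidation state of +2 for palladium. Palladium is a group-10 element; Pd(II) is therefore d⁸. A 4d d⁸ ion has a large crystal-field splitting; square planar leaves the high-energy d_{x²−y²} orbital empty and maximises CFSE. → square planar.
For [Hf(NO₂)(NH₃)₃]³⁺: Ligand charges: each nitro (N-bound nitrite) is −1; ammonia is neutral. With an overall charge of +3 the hafnium centre must be in the +4 oxidation state. Hafnium is a group-4 element; Hf(IV) is therefore d⁰. A d⁰ ion has no crystal-field stabilisation preference between square planar and tetrahedral, so four ligands adopt the sterically favoured tetrahedral geometry. → tetrahedral.

[Hf(NO₂)(NH₃)₃]³⁺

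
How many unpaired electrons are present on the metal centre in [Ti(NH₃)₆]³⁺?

1 unpaired electron

Ligand charges: ammonia is neutral. With an overall charge of +3 the titanium centre must be in the +3 oxidation state.
Titanium is a group-4 element; Ti(III) is therefore d¹.
In an octahedral field the d¹ configuration is t₂g¹e_g⁰ (only one arrangement possible), giving 1 unpaired electron.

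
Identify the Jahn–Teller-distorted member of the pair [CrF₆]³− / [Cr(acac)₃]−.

[CrF₆]³−: Summing ligand charges against the −3 overall charge gives an oxidation state of +3 for chromium. Group 6 minus oxidation state 3 gives a d³ configuration. The d³ configuration leaves the e_g set evenly filled (or empty) — no strong Jahn–Teller driving force.
[Cr(acac)₃]−: Each acetylacetonate is −1; balancing the −1 overall charge requires Cr(II). Group 6 minus oxidation state 2 gives a d⁴ configuration. Acetylacetonate is a weak-field ligand for a first-row metal, so the complex is high-spin. The t₂g³e_g¹ (high-spin) configuration has an unevenly filled e_g set; the Jahn–Teller theorem predicts a tetragonal distortion (typically axial elongation) to lift the degeneracy.

[Cr(acac)₃]−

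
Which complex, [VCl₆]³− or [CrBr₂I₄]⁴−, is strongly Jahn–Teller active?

[CrBr₂I₄]⁴−

[VCl₆]³−: Each chloride is −1; balancing the −3 overall charge requires V(III). Group 5 minus oxidation state 3 gives a d² configuration. The d² configuration leaves the e_g set evenly filled (or empty) — no strong Jahn–Teller driving force.
[CrBr₂I₄]⁴−: Summing ligand charges against the −4 overall charge gives an oxidation state of +2 for chromium. Chromium is a group-6 element; Cr(II) is therefore d⁴. Bromide and iodide are weak-field ligands for a first-row metal, so the complex is high-spin. The t₂g³e_g¹ (high-spin) configuration has an unevenly filled e_g set; the Jahn–Teller theorem predicts a tetragonal distortion (typically axial elongation) to lift the degeneracy.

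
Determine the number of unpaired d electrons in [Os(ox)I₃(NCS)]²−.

2

Each oxalate is −2; each iodide is −1; each isothiocyanate is −1; balancing the −2 overall charge requires Os(IV).
Os sits in group 8, so the d-electron count is 8 − 4 = 4.
Counting donor atoms: 1×oxalate (bidentate) → 2 donors; 3×iodide (monodentate) → 3 donors; 1×isothiocyanate (monodentate) → 1 donor. Coordination number = 6.
The spin state decides the count: a 5d ion has a large Δₒ and is invariably low-spin.
An octahedral low-spin d⁴ ion is t₂g⁴e_g⁰, giving 2 unpaired electrons.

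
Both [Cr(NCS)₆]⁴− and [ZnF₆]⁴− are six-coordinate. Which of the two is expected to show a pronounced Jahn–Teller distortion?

[Cr(NCS)₆]⁴−: Each isothiocyanate is −1; balancing the −4 overall charge requires Cr(II). Cr sits in group 6, so the d-electron count is 6 − 2 = 4. Isothiocyanate is a weak-field ligand for a first-row metal, so the complex is high-spin. The t₂g³e_g¹ (high-spin) configuration has an unevenly filled e_g set; the Jahn–Teller theorem predicts a tetragonal distortion (typically axial elongation) to lift the degeneracy.
[ZnF₆]⁴−: Ligand charges: each fluoride is −1. With an overall charge of −4 the zinc centre must be in the +2 oxidation state. Zinc is a group-12 element; Zn(II) is therefore d¹⁰. The d¹⁰ configuration leaves the e_g set evenly filled (or empty) — no strong Jahn–Teller driving force.

[Cr(NCS)₆]⁴−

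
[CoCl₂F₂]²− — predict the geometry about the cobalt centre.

tetrahedral

Each chloride is −1; each fluoride is −1; balancing the −2 overall charge requires Co(II).
Cobalt is a group-9 element; Co(II) is therefore d⁷.
Coordination number: 4.
Chloride and fluoride are weak-field ligands.
For a high-spin 3d d⁷ ion with weak-field ligands the small Δₜ gives little square-planar CFSE advantage, so four ligands adopt the sterically favoured tetrahedral geometry.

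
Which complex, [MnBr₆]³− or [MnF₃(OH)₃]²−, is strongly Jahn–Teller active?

[MnBr₆]³−

[MnBr₆]³−: Ligand charges: each bromide is −1. With an overall charge of −3 the manganese centre must be in the +3 oxidation state. Manganese is a group-7 element; Mn(III) is therefore d⁴. Bromide is a weak-field ligand for a first-row metal, so the complex is high-spin. The t₂g³e_g¹ (high-spin) configuration has an unevenly filled e_g set; the Jahn–Teller theorem predicts a tetragonal distortion (typically axial elongation) to lift the degeneracy.
[MnF₃(OH)₃]²−: Summing ligand charges against the −2 overall charge gives an oxidation state of +4 for manganese. Mn sits in group 7, so the d-electron count is 7 − 4 = 3. The d³ configuration leaves the e_g set evenly filled (or empty) — no strong Jahn–Teller driving force.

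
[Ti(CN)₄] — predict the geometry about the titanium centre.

Each cyanide is −1; balancing the 0 overall charge requires Ti(IV).
Group 4 minus oxidation state 4 gives a d⁰ configuration.
With 4 monodentate ligands the coordination number is 4.
A d⁰ ion has no crystal-field stabilisation preference between square planar and tetrahedral, so four ligands adopt the sterically favoured tetrahedral geometry.

tetrahedral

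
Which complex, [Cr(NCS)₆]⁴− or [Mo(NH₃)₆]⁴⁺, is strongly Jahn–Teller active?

[Cr(NCS)₆]⁴−

[Cr(NCS)₆]⁴−: Summing ligand charges against the −4 overall charge gives an oxidation state of +2 for chromium. Cr sits in group 6, so the d-electron count is 6 − 2 = 4. Isothiocyanate is a weak-field ligand for a first-row metal, so the complex is high-spin. The t₂g³e_g¹ (high-spin) configuration has an unevenly filled e_g set; the Jahn–Teller theorem predicts a tetragonal distortion (typically axial elongation) to lift the degeneracy.
[Mo(NH₃)₆]⁴⁺: Summing ligand charges against the +4 overall charge gives an oxidation state of +4 for molybdenum. Mo sits in group 6, so the d-electron count is 6 − 4 = 2. The d² configuration leaves the e_g set evenly filled (or empty) — no strong Jahn–Teller driving force.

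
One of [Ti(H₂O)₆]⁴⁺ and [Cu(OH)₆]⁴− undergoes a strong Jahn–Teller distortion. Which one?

[Cu(OH)₆]⁴−

[Ti(H₂O)₆]⁴⁺: Summing ligand charges against the +4 overall charge gives an oxidation state of +4 for titanium. Titanium is a group-4 element; Ti(IV) is therefore d⁰. The d⁰ configuration leaves the e_g set evenly filled (or empty) — no strong Jahn–Teller driving force.
[Cu(OH)₆]⁴−: Summing ligand charges against the −4 overall charge gives an oxidation state of +2 for copper. Group 11 minus oxidation state 2 gives a d⁹ configuration. The t₂g⁶e_g³ configuration has an unevenly filled e_g set; the Jahn–Teller theorem predicts a tetragonal distortion (typically axial elongation) to lift the degeneracy.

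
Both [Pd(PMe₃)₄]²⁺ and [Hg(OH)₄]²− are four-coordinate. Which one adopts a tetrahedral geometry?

[Hg(OH)₄]²−

For [Pd(PMe₃)₄]²⁺: Summing ligand charges against the +2 overall charge gives an oxidation state of +2 for palladium. Palladium is a group-10 element; Pd(II) is therefore d⁸. A 4d d⁸ ion has a large crystal-field splitting; square planar leaves the high-energy d_{x²−y²} orbital empty and maximises CFSE. → square planar.
For [Hg(OH)₄]²−: Ligand charges: each hydroxide is −1. With an overall charge of −2 the mercury centre must be in the +2 oxidation state. Hg sits in group 12, so the d-electron count is 12 − 2 = 10. A d¹⁰ ion has no crystal-field stabilisation preference between square planar and tetrahedral, so four ligands adopt the sterically favoured tetrahedral geometry. → tetrahedral.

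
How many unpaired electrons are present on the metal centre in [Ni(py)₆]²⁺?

Summing ligand charges against the +2 overall charge gives an oxidation state of +2 for nickel.
Nickel is a group-10 element; Ni(II) is therefore d⁸.
In an octahedral field the d⁸ configuration is t₂g⁶e_g² (only one arrangement possible), giving 2 unpaired electrons.

2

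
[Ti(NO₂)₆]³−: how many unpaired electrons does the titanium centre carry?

1 unpaired electron

Ligand charges: each nitro (N-bound nitrite) is −1. With an overall charge of −3 the titanium centre must be in the +3 oxidation state.
Group 4 minus oxidation state 3 gives a d¹ configuration.
In an octahedral field the d¹ configuration is t₂g¹e_g⁰ (only one arrangement possible), giving 1 unpaired electron.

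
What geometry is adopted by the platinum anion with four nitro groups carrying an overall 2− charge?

square planar

Each nitro (N-bound nitrite) is −1; balancing the −2 overall charge requires Pt(II).
Platinum is a group-10 element; Pt(II) is therefore d⁸.
Coordination number: 4.
A 5d d⁸ ion has a large crystal-field splitting; square planar leaves the high-energy d_{x²−y²} orbital empty and maximises CFSE.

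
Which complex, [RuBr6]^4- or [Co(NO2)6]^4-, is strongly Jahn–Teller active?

[RuBr6]^4-: Each bromide is −1; balancing the −4 overall charge requires Ru(II). Ruthenium is a group-8 element; Ru(II) is therefore d⁶. A 4d ion has a large Δₒ and is invariably low-spin. The d⁶ configuration leaves the e_g set evenly filled (or empty) — no strong Jahn–Teller driving force.
[Co(NO2)6]^4-: Ligand charges: each nitro (N-bound nitrite) is −1. With an overall charge of −4 the cobalt centre must be in the +2 oxidation state. Group 9 minus oxidation state 2 gives a d⁷ configuration. Nitro (N-bound nitrite) is a strong-field ligand (high in the spectrochemical series) for a first-row metal, so the complex is low-spin. The t₂g⁶e_g¹ (low-spin) configuration has an unevenly filled e_g set; the Jahn–Teller theorem predicts a tetragonal distortion (typically axial elongation) to lift the degeneracy.

[Co(NO2)6]^4-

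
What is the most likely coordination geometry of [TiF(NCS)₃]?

tetrahedral

Ligand charges: each fluoride is −1; each isothiocyanate is −1. With an overall charge of 0 the titanium centre must be in the +4 oxidation state.
Group 4 minus oxidation state 4 gives a d⁰ configuration.
With 4 monodentate ligands the coordination number is 4.
A d⁰ ion has no crystal-field stabilisation preference between square planar and tetrahedral, so four ligands adopt the sterically favoured tetrahedral geometry.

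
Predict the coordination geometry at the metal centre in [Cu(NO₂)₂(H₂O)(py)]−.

Each nitro (N-bound nitrite) is −1; water is neutral; pyridine is neutral; balancing the −1 overall charge requires Cu(I).
Copper is a group-11 element; Cu(I) is therefore d¹⁰.
Coordination number: 4.
A d¹⁰ ion has no crystal-field stabilisation preference between square planar and tetrahedral, so four ligands adopt the sterically favoured tetrahedral geometry.

tetrahedral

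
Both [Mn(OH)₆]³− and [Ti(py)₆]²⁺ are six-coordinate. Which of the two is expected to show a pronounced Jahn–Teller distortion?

[Mn(OH)₆]³−

[Mn(OH)₆]³−: Each hydroxide is −1; balancing the −3 overall charge requires Mn(III). Mn sits in group 7, so the d-electron count is 7 − 3 = 4. Hydroxide is a weak-field ligand for a first-row metal, so the complex is high-spin. The t₂g³e_g¹ (high-spin) configuration has an unevenly filled e_g set; the Jahn–Teller theorem predicts a tetragonal distortion (typically axial elongation) to lift the degeneracy.
[Ti(py)₆]²⁺: Pyridine is neutral; balancing the +2 overall charge requires Ti(II). Titanium is a group-4 element; Ti(II) is therefore d². The d² configuration leaves the e_g set evenly filled (or empty) — no strong Jahn–Teller driving force.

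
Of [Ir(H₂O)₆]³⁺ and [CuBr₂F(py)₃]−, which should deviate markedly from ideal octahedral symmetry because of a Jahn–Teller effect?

[CuBr₂F(py)₃]−

[Ir(H₂O)₆]³⁺: Summing ligand charges against the +3 overall charge gives an oxidation state of +3 for iridium. Iridium is a group-9 element; Ir(III) is therefore d⁶. A 5d ion has a large Δₒ and is invariably low-spin. The d⁶ configuration leaves the e_g set evenly filled (or empty) — no strong Jahn–Teller driving force.
[CuBr₂F(py)₃]−: Each bromide is −1; each fluoride is −1; pyridine is neutral; balancing the −1 overall charge requires Cu(II). Copper is a group-11 element; Cu(II) is therefore d⁹. The t₂g⁶e_g³ configuration has an unevenly filled e_g set; the Jahn–Teller theorem predicts a tetragonal distortion (typically axial elongation) to lift the degeneracy.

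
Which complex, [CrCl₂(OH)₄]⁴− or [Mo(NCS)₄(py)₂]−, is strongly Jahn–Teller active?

[CrCl₂(OH)₄]⁴−

[CrCl₂(OH)₄]⁴−: Ligand charges: each chloride is −1; each hydroxide is −1. With an overall charge of −4 the chromium centre must be in the +2 oxidation state. Group 6 minus oxidation state 2 gives a d⁴ configuration. Chloride and hydroxide are weak-field ligands for a first-row metal, so the complex is high-spin. The t₂g³e_g¹ (high-spin) configuration has an unevenly filled e_g set; the Jahn–Teller theorem predicts a tetragonal distortion (typically axial elongation) to lift the degeneracy.
[Mo(NCS)₄(py)₂]−: Ligand charges: each isothiocyanate is −1; pyridine is neutral. With an overall charge of −1 the molybdenum centre must be in the +3 oxidation state. Group 6 minus oxidation state 3 gives a d³ configuration. The d³ configuration leaves the e_g set evenly filled (or empty) — no strong Jahn–Teller driving force.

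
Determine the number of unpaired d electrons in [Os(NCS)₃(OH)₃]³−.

1

Each isothiocyanate is −1; each hydroxide is −1; balancing the −3 overall charge requires Os(III).
Osmium is a group-8 element; Os(III) is therefore d⁵.
The spin state decides the count: a 5d ion has a large Δₒ and is invariably low-spin.
An octahedral low-spin d⁵ ion is t₂g⁵e_g⁰, giving 1 unpaired electron.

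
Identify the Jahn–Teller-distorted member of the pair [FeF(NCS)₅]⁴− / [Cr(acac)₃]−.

[FeF(NCS)₅]⁴−: Summing ligand charges against the −4 overall charge gives an oxidation state of +2 for iron. Fe sits in group 8, so the d-electron count is 8 − 2 = 6. Fluoride and isothiocyanate are weak-field ligands for a first-row metal, so the complex is high-spin. The d⁶ configuration leaves the e_g set evenly filled (or empty) — no strong Jahn–Teller driving force.
[Cr(acac)₃]−: Ligand charges: each acetylacetonate is −1. With an overall charge of −1 the chromium centre must be in the +2 oxidation state. Group 6 minus oxidation state 2 gives a d⁴ configuration. Acetylacetonate is a weak-field ligand for a first-row metal, so the complex is high-spin. The t₂g³e_g¹ (high-spin) configuration has an unevenly filled e_g set; the Jahn–Teller theorem predicts a tetragonal distortion (typically axial elongation) to lift the degeneracy.

[Cr(acac)₃]−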